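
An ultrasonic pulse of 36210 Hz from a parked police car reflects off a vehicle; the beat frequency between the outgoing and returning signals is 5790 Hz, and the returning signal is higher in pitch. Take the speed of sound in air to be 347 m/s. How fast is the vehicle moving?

26 m/s

Double Doppler shift off a moving reflector: f₂ = f₀ · (v + u)/(v − u) (u > 0 toward emitter).
Returning signal is higher, so f₂ = f₀ + Δf = 36210 + 5790 = 42000 Hz.
Rearranging, u = v · (f₂ − f₀)/(f₂ + f₀) = 347 × 5790/78210 ≈ 26 m/s.
So the vehicle is moving at 26 m/s toward the emitter.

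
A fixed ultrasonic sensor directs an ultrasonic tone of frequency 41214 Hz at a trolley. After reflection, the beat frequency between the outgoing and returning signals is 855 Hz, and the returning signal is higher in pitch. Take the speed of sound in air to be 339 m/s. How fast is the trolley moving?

3.5 m/s

Double Doppler shift off a moving reflector: f₂ = f₀ · (v + u)/(v − u) (u > 0 toward emitter).
Returning signal is higher, so f₂ = f₀ + Δf = 41214 + 855 = 42069 Hz.
Rearranging, u = v · (f₂ − f₀)/(f₂ + f₀) = 339 × 855/83283 ≈ 3.5 m/s.
So the trolley is moving at 3.5 m/s toward the emitter.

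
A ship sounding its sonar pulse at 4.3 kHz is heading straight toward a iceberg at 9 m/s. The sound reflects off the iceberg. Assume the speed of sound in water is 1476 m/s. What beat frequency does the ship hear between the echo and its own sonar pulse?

52.8 Hz

The iceberg receives the sound from a moving source: f₁ = f₀ · v/(v − v_e) = 4.3 × 1476/1467 ≈ 4.3264 kHz.
On the return leg the ship is a moving observer: f₂ = f₁ · (v + v_e)/v = 4.3264 × 1485/1476 ≈ 4.3528 kHz.
Beat against the emitted tone (with f₀ = 4300 Hz): |f₂ − f₀| = 2v_e·f₀/(v − v_e) = 2 × 9 × 4300/1467 ≈ 52.8 Hz.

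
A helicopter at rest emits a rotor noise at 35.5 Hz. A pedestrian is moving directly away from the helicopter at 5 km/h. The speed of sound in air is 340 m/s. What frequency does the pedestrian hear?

35.4 Hz

5 km/h = 1.389 m/s.
Only the observer moves, away from the source, so f' = f · (v − v_o)/v.
f' = 35.5 × (340 − 1.389)/340 = 35.5 × 338.61/340 ≈ 35.4 Hz.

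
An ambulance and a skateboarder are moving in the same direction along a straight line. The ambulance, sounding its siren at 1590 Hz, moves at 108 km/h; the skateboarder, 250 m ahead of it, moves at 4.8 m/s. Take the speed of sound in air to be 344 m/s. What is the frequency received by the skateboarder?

1718 Hz

108 km/h = 30 m/s.
The skateboarder is ahead, so the ambulance is moving toward it while the skateboarder is moving away from the ambulance.
General Doppler shift: f' = f · (v − v_o)/(v − v_s).
f' = 1590 × (344 − 4.8)/(344 − 30) = 1590 × 339.2/314 ≈ 1718 Hz.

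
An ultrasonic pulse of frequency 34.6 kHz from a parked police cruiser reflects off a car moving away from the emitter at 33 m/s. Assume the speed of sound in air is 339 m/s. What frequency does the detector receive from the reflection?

28.5 kHz

The car first receives the wave as a moving observer: f₁ = f₀ · (v − u)/v = 34.6 × (339 − 33)/339 ≈ 31.2 kHz.
The reflection then acts as a moving source: f₂ = f₁ · v/(v + u) ≈ 28.5 kHz.
Equivalently f₂ = f₀ · (v − u)/(v + u).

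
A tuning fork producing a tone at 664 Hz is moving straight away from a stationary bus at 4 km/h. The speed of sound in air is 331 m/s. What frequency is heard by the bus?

662 Hz

4 km/h = 1.111 m/s.
Only the source moves, away from the listener, so f' = f · v/(v + v_s).
f' = 664 × 331/(331 + 1.111) = 664 × 331/332.1 ≈ 662 Hz.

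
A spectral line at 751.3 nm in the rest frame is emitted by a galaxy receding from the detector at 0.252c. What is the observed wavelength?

Relativistic Doppler for wavelength: λ' = λ₀ · √((1 + β)/(1 − β)).
λ' = 751.3 × √(1.2520/0.7480) = 751.3 × 1.29375 ≈ 972.0 nm.

972.0 nm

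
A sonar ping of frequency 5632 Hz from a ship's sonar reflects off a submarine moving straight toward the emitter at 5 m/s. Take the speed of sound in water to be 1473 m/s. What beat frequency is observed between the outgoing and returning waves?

38.4 Hz

The submarine first receives the wave as a moving observer: f₁ = f₀ · (v + u)/v = 5632 × (1473 + 5)/1473 ≈ 5651.1 Hz.
On reflection it acts as a source moving toward the stationary detector: f₂ = f₁ · v/(v − u) = 5651.1 × 1473/1468 ≈ 5670.4 Hz.
Beat frequency: |f₂ − f₀| = 2u·f₀/(v − u) = 2 × 5 × 5632/1468 ≈ 38.4 Hz.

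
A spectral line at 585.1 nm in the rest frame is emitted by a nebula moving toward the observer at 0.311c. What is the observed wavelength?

424.2 nm

Relativistic Doppler for wavelength: λ' = λ₀ · √((1 − β)/(1 + β)).
λ' = 585.1 × √(0.6890/1.3110) = 585.1 × 0.72495 ≈ 424.2 nm.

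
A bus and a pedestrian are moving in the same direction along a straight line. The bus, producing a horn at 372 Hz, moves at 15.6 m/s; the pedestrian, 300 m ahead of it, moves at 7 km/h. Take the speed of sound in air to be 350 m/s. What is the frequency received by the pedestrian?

7 km/h = 1.944 m/s.
The pedestrian is ahead, so the bus is moving toward it while the pedestrian is moving away from the bus.
General Doppler shift: f' = f · (v − v_o)/(v − v_s).
f' = 372 × (350 − 1.944)/(350 − 15.6) = 372 × 348.06/334.4 ≈ 387 Hz.

387 Hz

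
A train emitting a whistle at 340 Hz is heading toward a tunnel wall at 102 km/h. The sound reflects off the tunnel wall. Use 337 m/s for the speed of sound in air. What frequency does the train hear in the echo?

102 km/h = 28.33 m/s.
The tunnel wall receives the sound from a moving source: f₁ = f₀ · v/(v − v_e) = 340 × 337/308.67 ≈ 371 Hz.
On the return leg the train is a moving observer: f₂ = f₁ · (v + v_e)/v = 371 × 365.33/337 ≈ 402 Hz.
Equivalently f₂ = f₀ · (v + v_e)/(v − v_e).

402 Hz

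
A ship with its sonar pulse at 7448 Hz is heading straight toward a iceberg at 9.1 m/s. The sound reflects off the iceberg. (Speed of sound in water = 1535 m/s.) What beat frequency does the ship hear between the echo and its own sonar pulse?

The iceberg receives the sound from a moving source: f₁ = f₀ · v/(v − v_e) = 7448 × 1535/1525.9 ≈ 7492.4 Hz.
On the return leg the ship is a moving observer: f₂ = f₁ · (v + v_e)/v = 7492.4 × 1544.1/1535 ≈ 7536.8 Hz.
Beat against the emitted tone: |f₂ − f₀| = 2v_e·f₀/(v − v_e) = 2 × 9.1 × 7448/1525.9 ≈ 89 Hz.

89 Hz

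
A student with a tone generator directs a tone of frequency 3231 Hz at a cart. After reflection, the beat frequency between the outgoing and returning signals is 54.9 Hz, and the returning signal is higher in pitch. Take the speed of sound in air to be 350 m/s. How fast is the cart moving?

2.95 m/s

Double Doppler shift off a moving reflector: f₂ = f₀ · (v + u)/(v − u) (u > 0 toward emitter).
Returning signal is higher, so f₂ = f₀ + Δf = 3231 + 54.9 = 3285.9 Hz.
Rearranging, u = v · (f₂ − f₀)/(f₂ + f₀) = 350 × 54.9/6516.9 ≈ 2.95 m/s.
So the cart is moving at 2.95 m/s toward the emitter.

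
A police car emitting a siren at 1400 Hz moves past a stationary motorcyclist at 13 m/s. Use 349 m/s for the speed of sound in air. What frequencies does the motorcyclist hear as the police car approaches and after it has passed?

1454 Hz approaching; 1350 Hz receding

Approaching: f₁ = f · v/(v − v_s) = 1400 × 349/336 ≈ 1454 Hz.
Receding: f₂ = f · v/(v + v_s) = 1400 × 349/362 ≈ 1350 Hz.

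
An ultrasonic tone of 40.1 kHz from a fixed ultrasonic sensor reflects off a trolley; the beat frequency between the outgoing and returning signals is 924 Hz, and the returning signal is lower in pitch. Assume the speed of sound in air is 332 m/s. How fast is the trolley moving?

Double Doppler shift off a moving reflector: f₂ = f₀ · (v + u)/(v − u) (u > 0 toward emitter).
Returning signal is lower, so f₂ = f₀ − Δf = 40100 − 924 = 39176 Hz.
Rearranging, u = v · (f₂ − f₀)/(f₂ + f₀) = 332 × -924/79276 ≈ -3.9 m/s.
So the trolley is moving at 3.9 m/s away from the emitter.

3.9 m/s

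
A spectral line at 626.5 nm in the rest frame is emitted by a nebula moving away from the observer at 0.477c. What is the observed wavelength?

1052.8 nm

Relativistic Doppler for wavelength: λ' = λ₀ · √((1 + β)/(1 − β)).
λ' = 626.5 × √(1.4770/0.5230) = 626.5 × 1.68050 ≈ 1052.8 nm.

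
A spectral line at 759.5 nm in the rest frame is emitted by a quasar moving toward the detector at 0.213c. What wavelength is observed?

Relativistic Doppler for wavelength: λ' = λ₀ · √((1 − β)/(1 + β)).
λ' = 759.5 × √(0.7870/1.2130) = 759.5 × 0.80548 ≈ 611.8 nm.

611.8 nm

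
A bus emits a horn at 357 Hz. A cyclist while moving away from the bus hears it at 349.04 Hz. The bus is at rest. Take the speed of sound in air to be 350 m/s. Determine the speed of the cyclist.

f' = f · (v − v_o)/v ⇒ v_o = v · |f'/f − 1|.
v_o = 350 × |349.04/357 − 1| = 350 × 0.0223 ≈ 7.8 m/s.

7.8 m/s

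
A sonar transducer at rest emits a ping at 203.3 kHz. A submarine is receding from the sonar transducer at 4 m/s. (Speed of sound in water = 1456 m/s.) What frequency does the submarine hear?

202.7 kHz

Moving observer, stationary source: f' = f · (v − v_o)/v.
f' = 203.3 × (1456 − 4)/1456 = 203.3 × 1452/1456 ≈ 202.7 kHz.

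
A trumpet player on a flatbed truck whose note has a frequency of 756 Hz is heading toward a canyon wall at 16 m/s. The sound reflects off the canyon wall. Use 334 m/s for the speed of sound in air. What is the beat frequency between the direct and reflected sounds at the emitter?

76 Hz

The canyon wall receives the sound from a moving source: f₁ = f₀ · v/(v − v_e) = 756 × 334/318 ≈ 794.0 Hz.
On the return leg the trumpet player on a flatbed truck is a moving observer: f₂ = f₁ · (v + v_e)/v = 794.0 × 350/334 ≈ 832.1 Hz.
Equivalently f₂ = f₀ · (v + v_e)/(v − v_e).
Beat against the emitted tone: |f₂ − f₀| = 2v_e·f₀/(v − v_e) = 2 × 16 × 756/318 ≈ 76 Hz.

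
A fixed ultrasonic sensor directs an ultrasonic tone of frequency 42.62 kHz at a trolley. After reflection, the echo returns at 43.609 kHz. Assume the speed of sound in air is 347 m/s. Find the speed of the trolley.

4.0 m/s

Double Doppler shift off a moving reflector: f₂ = f₀ · (v + u)/(v − u) (u > 0 toward emitter).
Rearranging, u = v · (f₂ − f₀)/(f₂ + f₀) = 347 × 0.989/86.229 ≈ 4.0 m/s.
So the trolley is moving at 4.0 m/s toward the emitter.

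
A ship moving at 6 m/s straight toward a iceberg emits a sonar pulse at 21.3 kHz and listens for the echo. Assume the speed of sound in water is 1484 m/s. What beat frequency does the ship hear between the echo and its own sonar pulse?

The iceberg receives the sound from a moving source: f₁ = f₀ · v/(v − v_e) = 21.3 × 1484/1478 ≈ 21.3865 kHz.
On the return leg the ship is a moving observer: f₂ = f₁ · (v + v_e)/v = 21.3865 × 1490/1484 ≈ 21.4729 kHz.
Beat against the emitted tone (with f₀ = 21300 Hz): |f₂ − f₀| = 2v_e·f₀/(v − v_e) = 2 × 6 × 21300/1478 ≈ 173 Hz.

173 Hz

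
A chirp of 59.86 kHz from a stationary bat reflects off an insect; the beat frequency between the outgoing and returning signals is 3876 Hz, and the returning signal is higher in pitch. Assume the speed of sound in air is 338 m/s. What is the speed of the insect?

Double Doppler shift off a moving reflector: f₂ = f₀ · (v + u)/(v − u) (u > 0 toward emitter).
Returning signal is higher, so f₂ = f₀ + Δf = 59860 + 3876 = 63736 Hz.
Rearranging, u = v · (f₂ − f₀)/(f₂ + f₀) = 338 × 3876/123596 ≈ 10.6 m/s.
So the insect is moving at 10.6 m/s toward the emitter.

10.6 m/s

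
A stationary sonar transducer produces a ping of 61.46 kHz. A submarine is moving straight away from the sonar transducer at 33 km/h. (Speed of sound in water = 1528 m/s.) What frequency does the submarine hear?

61.1 kHz

33 km/h = 9.167 m/s.
Only the observer moves, away from the source, so f' = f · (v − v_o)/v.
f' = 61.46 × (1528 − 9.167)/1528 = 61.46 × 1518.8/1528 ≈ 61.1 kHz.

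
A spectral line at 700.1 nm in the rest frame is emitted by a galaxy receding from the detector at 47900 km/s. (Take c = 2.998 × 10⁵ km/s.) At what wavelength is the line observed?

β = v/c = 47900/299800 = 0.1598.
Relativistic Doppler for wavelength: λ' = λ₀ · √((1 + β)/(1 − β)).
λ' = 700.1 × √(1.1598/0.8402) = 700.1 × 1.17487 ≈ 822.5 nm.

822.5 nm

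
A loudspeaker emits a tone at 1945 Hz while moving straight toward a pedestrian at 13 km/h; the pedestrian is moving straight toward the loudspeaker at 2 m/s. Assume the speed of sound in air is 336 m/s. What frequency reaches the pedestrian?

1978 Hz

13 km/h = 3.611 m/s.
With source approaching and observer approaching, f' = f · (v + v_o)/(v − v_s).
f' = 1945 × (336 + 2)/(336 − 3.611) = 1945 × 338/332.39 ≈ 1978 Hz.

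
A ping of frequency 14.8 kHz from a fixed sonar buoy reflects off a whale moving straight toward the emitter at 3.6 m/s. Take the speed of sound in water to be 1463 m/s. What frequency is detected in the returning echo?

14.87 kHz

At the whale (a moving observer), f₁ = f₀ · (v + u)/v = 14.8 × 1466.6/1463 ≈ 14.84 kHz.
The reflection then acts as a moving source: f₂ = f₁ · v/(v − u) ≈ 14.87 kHz.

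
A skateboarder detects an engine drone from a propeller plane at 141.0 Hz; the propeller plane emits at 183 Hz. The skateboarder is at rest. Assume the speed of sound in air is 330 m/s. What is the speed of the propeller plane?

98 m/s

f' < f, so the propeller plane is receding.
f' = f · v/(v + v_s) ⇒ v_s = v · |1 − f/f'|.
v_s = 330 × |1 − 183/141.0| = 330 × 0.2979 ≈ 98 m/s.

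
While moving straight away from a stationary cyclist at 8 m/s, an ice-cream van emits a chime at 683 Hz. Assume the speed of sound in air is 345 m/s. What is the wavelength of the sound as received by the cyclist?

51.7 cm

Only the source moves, away from the listener, so f' = f · v/(v + v_s).
f' = 683 × 345/(345 + 8) ≈ 668 Hz.
λ' = v/f' = 345/667.521 ≈ 51.7 cm.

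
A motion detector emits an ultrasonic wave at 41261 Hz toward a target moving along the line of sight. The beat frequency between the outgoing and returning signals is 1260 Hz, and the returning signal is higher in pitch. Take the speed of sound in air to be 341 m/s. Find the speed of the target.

5.1 m/s

Double Doppler shift off a moving reflector: f₂ = f₀ · (v + u)/(v − u) (u > 0 toward emitter).
Returning signal is higher, so f₂ = f₀ + Δf = 41261 + 1260 = 42521 Hz.
Rearranging, u = v · (f₂ − f₀)/(f₂ + f₀) = 341 × 1260/83782 ≈ 5.1 m/s.
So the target is moving at 5.1 m/s toward the emitter.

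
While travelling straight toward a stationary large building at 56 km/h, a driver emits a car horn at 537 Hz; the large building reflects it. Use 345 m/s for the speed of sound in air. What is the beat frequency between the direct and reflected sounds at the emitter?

50.7 Hz

56 km/h = 15.56 m/s.
The large building receives the sound from a moving source: f₁ = f₀ · v/(v − v_e) = 537 × 345/329.44 ≈ 562.4 Hz.
On the return leg the driver is a moving observer: f₂ = f₁ · (v + v_e)/v = 562.4 × 360.56/345 ≈ 587.7 Hz.
Equivalently f₂ = f₀ · (v + v_e)/(v − v_e).
Beat against the emitted tone: |f₂ − f₀| = 2v_e·f₀/(v − v_e) = 2 × 15.56 × 537/329.44 ≈ 50.7 Hz.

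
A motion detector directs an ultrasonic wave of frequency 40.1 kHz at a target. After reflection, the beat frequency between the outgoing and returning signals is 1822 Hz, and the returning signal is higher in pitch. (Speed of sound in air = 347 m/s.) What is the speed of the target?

7.7 m/s

Double Doppler shift off a moving reflector: f₂ = f₀ · (v + u)/(v − u) (u > 0 toward emitter).
Returning signal is higher, so f₂ = f₀ + Δf = 40100 + 1822 = 41922 Hz.
Rearranging, u = v · (f₂ − f₀)/(f₂ + f₀) = 347 × 1822/82022 ≈ 7.7 m/s.
So the target is moving at 7.7 m/s toward the emitter.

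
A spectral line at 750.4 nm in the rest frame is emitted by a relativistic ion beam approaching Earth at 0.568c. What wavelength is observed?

Relativistic Doppler for wavelength: λ' = λ₀ · √((1 − β)/(1 + β)).
λ' = 750.4 × √(0.4320/1.5680) = 750.4 × 0.52489 ≈ 393.9 nm.

393.9 nm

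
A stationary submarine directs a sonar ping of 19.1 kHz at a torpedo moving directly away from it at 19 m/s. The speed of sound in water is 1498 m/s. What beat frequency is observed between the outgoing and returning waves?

478 Hz

At the torpedo (a moving observer), f₁ = f₀ · (v − u)/v = 19.1 × 1479/1498 ≈ 18.858 kHz.
On reflection it acts as a source moving away from the stationary detector: f₂ = f₁ · v/(v + u) = 18.858 × 1498/1517 ≈ 18.622 kHz.
Equivalently f₂ = f₀ · (v − u)/(v + u).
Beat frequency (with f₀ = 19100 Hz): |f₂ − f₀| = 2u·f₀/(v + u) = 2 × 19 × 19100/1517 ≈ 478 Hz.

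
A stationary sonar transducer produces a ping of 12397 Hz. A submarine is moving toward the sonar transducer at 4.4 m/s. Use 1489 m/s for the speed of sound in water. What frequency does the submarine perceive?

Only the observer moves, toward the source, so f' = f · (v + v_o)/v.
f' = 12397 × (1489 + 4.4)/1489 = 12397 × 1493.4/1489 ≈ 12434 Hz.

12434 Hz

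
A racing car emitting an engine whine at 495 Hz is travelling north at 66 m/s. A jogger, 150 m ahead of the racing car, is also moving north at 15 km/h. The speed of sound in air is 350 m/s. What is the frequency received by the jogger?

603 Hz

15 km/h = 4.167 m/s.
The jogger is ahead, so the racing car is moving toward it while the jogger is moving away from the racing car.
With source approaching and observer receding, f' = f · (v − v_o)/(v − v_s).
f' = 495 × (350 − 4.167)/(350 − 66) = 495 × 345.83/284 ≈ 603 Hz.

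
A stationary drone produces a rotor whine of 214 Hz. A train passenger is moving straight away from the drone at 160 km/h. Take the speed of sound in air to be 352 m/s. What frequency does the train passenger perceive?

187 Hz

160 km/h = 44.44 m/s.
Only the observer moves, away from the source, so f' = f · (v − v_o)/v.
f' = 214 × (352 − 44.44)/352 = 214 × 307.56/352 ≈ 187 Hz.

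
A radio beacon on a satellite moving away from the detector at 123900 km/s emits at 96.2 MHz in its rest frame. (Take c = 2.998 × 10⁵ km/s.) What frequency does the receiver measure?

62.0 MHz

β = v/c = 123900/299800 = 0.4133.
Relativistic Doppler for frequency: f' = f₀ · √((1 − β)/(1 + β)).
f' = 96.2 × √(0.5867/1.4133) = 96.2 × 0.64432 ≈ 62.0 MHz.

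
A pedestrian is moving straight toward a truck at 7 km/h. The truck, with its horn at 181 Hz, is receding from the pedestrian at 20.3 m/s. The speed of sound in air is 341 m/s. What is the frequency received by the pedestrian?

172 Hz

7 km/h = 1.944 m/s.
Both move, so f' = f · (v + v_o)/(v + v_s).
f' = 181 × (341 + 1.944)/(341 + 20.3) = 181 × 342.94/361.3 ≈ 172 Hz.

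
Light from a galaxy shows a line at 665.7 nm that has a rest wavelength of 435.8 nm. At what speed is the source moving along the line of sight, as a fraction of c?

λ'/λ₀ = 1.5275 > 1 (redshift), so the source is receding.
λ'/λ₀ = √((1 + β)/(1 − β)) for a receding source ⇒ β = (r² − 1)/(r² + 1) with r = λ'/λ₀.
β = (2.3334 − 1)/(2.3334 + 1) ≈ 0.400.

0.400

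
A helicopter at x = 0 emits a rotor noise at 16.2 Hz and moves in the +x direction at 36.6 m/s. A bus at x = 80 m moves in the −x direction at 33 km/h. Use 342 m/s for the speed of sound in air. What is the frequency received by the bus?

18.6 Hz

33 km/h = 9.167 m/s.
The observer lies on the +x side, so the source is heading toward the observer and the observer is heading toward the source.
Both move, so f' = f · (v + v_o)/(v − v_s).
f' = 16.2 × (342 + 9.167)/(342 − 36.6) = 16.2 × 351.17/305.4 ≈ 18.6 Hz.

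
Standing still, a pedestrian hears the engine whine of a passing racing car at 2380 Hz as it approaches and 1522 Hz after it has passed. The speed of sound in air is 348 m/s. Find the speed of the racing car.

f₁/f₂ = (v + v_s)/(v − v_s), so v_s = v · (f₁ − f₂)/(f₁ + f₂).
v_s = 348 × (2380 − 1522)/(2380 + 1522) = 348 × 858/3902 ≈ 77 m/s.

77 m/s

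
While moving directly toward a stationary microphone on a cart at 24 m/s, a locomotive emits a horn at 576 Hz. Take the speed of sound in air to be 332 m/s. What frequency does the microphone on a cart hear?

621 Hz

Only the source moves, toward the listener, so f' = f · v/(v − v_s).
f' = 576 × 332/(332 − 24) = 576 × 332/308 ≈ 621 Hz.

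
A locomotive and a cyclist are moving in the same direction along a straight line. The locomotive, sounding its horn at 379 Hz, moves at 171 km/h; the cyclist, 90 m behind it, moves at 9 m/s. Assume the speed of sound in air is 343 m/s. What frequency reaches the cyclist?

342 Hz

171 km/h = 47.5 m/s.
The cyclist is behind, so the locomotive is moving away from it while the cyclist is moving toward the locomotive.
Both move, so f' = f · (v + v_o)/(v + v_s).
f' = 379 × (343 + 9)/(343 + 47.5) = 379 × 352/390.5 ≈ 342 Hz.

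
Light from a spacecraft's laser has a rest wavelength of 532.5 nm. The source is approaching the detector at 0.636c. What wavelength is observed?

251.2 nm

Relativistic Doppler for wavelength: λ' = λ₀ · √((1 − β)/(1 + β)).
λ' = 532.5 × √(0.3640/1.6360) = 532.5 × 0.47169 ≈ 251.2 nm.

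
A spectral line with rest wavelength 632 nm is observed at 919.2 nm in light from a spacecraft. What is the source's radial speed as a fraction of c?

0.358

λ'/λ₀ = 1.4544 > 1 (redshift), so the source is receding.
λ'/λ₀ = √((1 + β)/(1 − β)) for a receding source ⇒ β = (r² − 1)/(r² + 1) with r = λ'/λ₀.
β = (2.1154 − 1)/(2.1154 + 1) ≈ 0.358.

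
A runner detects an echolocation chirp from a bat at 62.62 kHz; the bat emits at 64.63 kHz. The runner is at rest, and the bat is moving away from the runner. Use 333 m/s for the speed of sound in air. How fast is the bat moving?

10.7 m/s

f' = f · v/(v + v_s) ⇒ v_s = v · |1 − f/f'|.
v_s = 333 × |1 − 64.63/62.62| = 333 × 0.0321 ≈ 10.7 m/s.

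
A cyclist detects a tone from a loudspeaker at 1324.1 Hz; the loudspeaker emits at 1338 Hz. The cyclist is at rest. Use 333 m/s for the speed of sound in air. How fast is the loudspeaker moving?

3.5 m/s

f' < f, so the loudspeaker is receding.
f' = f · v/(v + v_s) ⇒ v_s = v · |1 − f/f'|.
v_s = 333 × |1 − 1338/1324.1| = 333 × 0.0105 ≈ 3.5 m/s.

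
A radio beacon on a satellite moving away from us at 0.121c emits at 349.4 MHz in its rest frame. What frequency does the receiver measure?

Relativistic Doppler for frequency: f' = f₀ · √((1 − β)/(1 + β)).
f' = 349.4 × √(0.8790/1.1210) = 349.4 × 0.88551 ≈ 309.4 MHz.

309.4 MHz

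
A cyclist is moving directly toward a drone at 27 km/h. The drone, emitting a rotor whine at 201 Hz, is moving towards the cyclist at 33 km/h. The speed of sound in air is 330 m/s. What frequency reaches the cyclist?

33 km/h = 9.167 m/s; 27 km/h = 7.5 m/s.
General Doppler shift: f' = f · (v + v_o)/(v − v_s).
f' = 201 × (330 + 7.5)/(330 − 9.167) = 201 × 337.5/320.83 ≈ 211 Hz.

211 Hz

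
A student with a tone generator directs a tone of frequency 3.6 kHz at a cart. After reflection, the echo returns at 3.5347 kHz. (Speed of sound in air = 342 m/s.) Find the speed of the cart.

3.1 m/s

Double Doppler shift off a moving reflector: f₂ = f₀ · (v + u)/(v − u) (u > 0 toward emitter).
Rearranging, u = v · (f₂ − f₀)/(f₂ + f₀) = 342 × -0.0653/7.1347 ≈ -3.1 m/s.
So the cart is moving at 3.1 m/s away from the emitter.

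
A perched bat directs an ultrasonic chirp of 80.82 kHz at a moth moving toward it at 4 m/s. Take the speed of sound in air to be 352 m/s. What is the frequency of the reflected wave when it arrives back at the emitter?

82.7 kHz

The moth first receives the wave as a moving observer: f₁ = f₀ · (v + u)/v = 80.82 × (352 + 4)/352 ≈ 81.7 kHz.
On reflection it acts as a source moving toward the stationary detector: f₂ = f₁ · v/(v − u) = 81.7 × 352/348 ≈ 82.7 kHz.
Equivalently f₂ = f₀ · (v + u)/(v − u).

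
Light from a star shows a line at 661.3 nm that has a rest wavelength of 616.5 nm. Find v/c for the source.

0.070

λ'/λ₀ = 1.0727 > 1 (redshift), so the source is receding.
λ'/λ₀ = √((1 + β)/(1 − β)) for a receding source ⇒ β = (r² − 1)/(r² + 1) with r = λ'/λ₀.
β = (1.1506 − 1)/(1.1506 + 1) ≈ 0.070.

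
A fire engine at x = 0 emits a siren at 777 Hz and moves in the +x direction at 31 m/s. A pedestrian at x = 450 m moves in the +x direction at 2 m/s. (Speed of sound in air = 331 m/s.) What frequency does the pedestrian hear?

852 Hz

The observer lies on the +x side, so the source is heading toward the observer and the observer is heading away from the source.
With source approaching and observer receding, f' = f · (v − v_o)/(v − v_s).
f' = 777 × (331 − 2)/(331 − 31) = 777 × 329/300 ≈ 852 Hz.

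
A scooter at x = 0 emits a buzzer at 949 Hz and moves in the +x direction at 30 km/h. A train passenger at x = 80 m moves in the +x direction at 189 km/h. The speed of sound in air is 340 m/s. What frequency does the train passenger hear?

823 Hz

30 km/h = 8.333 m/s; 189 km/h = 52.5 m/s.
The observer lies on the +x side, so the source is heading toward the observer and the observer is heading away from the source.
General Doppler shift: f' = f · (v − v_o)/(v − v_s).
f' = 949 × (340 − 52.5)/(340 − 8.333) = 949 × 287.5/331.67 ≈ 823 Hz.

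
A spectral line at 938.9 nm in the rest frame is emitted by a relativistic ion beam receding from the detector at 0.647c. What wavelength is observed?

2028.1 nm

Relativistic Doppler for wavelength: λ' = λ₀ · √((1 + β)/(1 − β)).
λ' = 938.9 × √(1.6470/0.3530) = 938.9 × 2.16003 ≈ 2028.1 nm.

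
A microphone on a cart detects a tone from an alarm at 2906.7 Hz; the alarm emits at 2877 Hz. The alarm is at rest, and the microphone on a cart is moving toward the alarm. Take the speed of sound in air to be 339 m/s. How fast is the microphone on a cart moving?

3.5 m/s

f' = f · (v + v_o)/v ⇒ v_o = v · |f'/f − 1|.
v_o = 339 × |2906.7/2877 − 1| = 339 × 0.01032 ≈ 3.5 m/s.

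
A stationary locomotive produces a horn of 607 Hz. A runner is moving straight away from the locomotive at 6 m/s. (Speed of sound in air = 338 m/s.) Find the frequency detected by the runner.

Only the observer moves, away from the source, so f' = f · (v − v_o)/v.
f' = 607 × (338 − 6)/338 = 607 × 332/338 ≈ 596 Hz.

596 Hz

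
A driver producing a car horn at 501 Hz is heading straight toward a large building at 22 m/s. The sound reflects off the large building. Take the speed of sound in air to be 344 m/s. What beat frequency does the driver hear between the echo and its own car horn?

The large building receives the sound from a moving source: f₁ = f₀ · v/(v − v_e) = 501 × 344/322 ≈ 535.2 Hz.
On the return leg the driver is a moving observer: f₂ = f₁ · (v + v_e)/v = 535.2 × 366/344 ≈ 569.5 Hz.
Equivalently f₂ = f₀ · (v + v_e)/(v − v_e).
Beat against the emitted tone: |f₂ − f₀| = 2v_e·f₀/(v − v_e) = 2 × 22 × 501/322 ≈ 68 Hz.

68 Hz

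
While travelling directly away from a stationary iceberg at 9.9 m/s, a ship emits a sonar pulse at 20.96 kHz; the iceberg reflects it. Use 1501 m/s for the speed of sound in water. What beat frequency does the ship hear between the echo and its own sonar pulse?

The iceberg receives the sound from a moving source: f₁ = f₀ · v/(v + v_e) = 20.96 × 1501/1510.9 ≈ 20.823 kHz.
On the return leg the ship is a moving observer: f₂ = f₁ · (v − v_e)/v = 20.823 × 1491.1/1501 ≈ 20.685 kHz.
Beat against the emitted tone (with f₀ = 20960 Hz): |f₂ − f₀| = 2v_e·f₀/(v + v_e) = 2 × 9.9 × 20960/1510.9 ≈ 275 Hz.

275 Hz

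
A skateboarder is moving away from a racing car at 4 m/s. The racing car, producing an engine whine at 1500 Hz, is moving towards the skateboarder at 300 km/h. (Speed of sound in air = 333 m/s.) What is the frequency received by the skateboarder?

1977 Hz

300 km/h = 83.33 m/s.
With source approaching and observer receding, f' = f · (v − v_o)/(v − v_s).
f' = 1500 × (333 − 4)/(333 − 83.33) = 1500 × 329/249.67 ≈ 1977 Hz.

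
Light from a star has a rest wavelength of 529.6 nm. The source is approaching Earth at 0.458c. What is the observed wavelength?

322.9 nm

Relativistic Doppler for wavelength: λ' = λ₀ · √((1 − β)/(1 + β)).
λ' = 529.6 × √(0.5420/1.4580) = 529.6 × 0.60971 ≈ 322.9 nm.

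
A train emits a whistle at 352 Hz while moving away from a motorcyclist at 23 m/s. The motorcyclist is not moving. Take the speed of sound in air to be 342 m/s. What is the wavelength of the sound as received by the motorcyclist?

1.04 m

With the source moving away from a stationary observer, f' = f · v/(v + v_s).
f' = 352 × 342/(342 + 23) ≈ 330 Hz.
λ' = v/f' = 342/329.819 ≈ 1.04 m.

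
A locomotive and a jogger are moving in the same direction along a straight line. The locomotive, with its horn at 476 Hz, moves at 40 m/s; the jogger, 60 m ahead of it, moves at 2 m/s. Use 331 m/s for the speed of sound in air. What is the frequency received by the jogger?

The jogger is ahead, so the locomotive is moving toward it while the jogger is moving away from the locomotive.
Both move, so f' = f · (v − v_o)/(v − v_s).
f' = 476 × (331 − 2)/(331 − 40) = 476 × 329/291 ≈ 538 Hz.

538 Hz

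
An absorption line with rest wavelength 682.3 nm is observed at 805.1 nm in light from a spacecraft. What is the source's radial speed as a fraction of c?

λ'/λ₀ = 1.1800 > 1 (redshift), so the source is receding.
λ'/λ₀ = √((1 + β)/(1 − β)) for a receding source ⇒ β = (r² − 1)/(r² + 1) with r = λ'/λ₀.
β = (1.3924 − 1)/(1.3924 + 1) ≈ 0.164.

0.164c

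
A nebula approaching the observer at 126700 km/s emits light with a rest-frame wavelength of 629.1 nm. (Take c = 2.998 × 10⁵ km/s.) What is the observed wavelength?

400.8 nm

β = v/c = 126700/299800 = 0.4226.
Relativistic Doppler for wavelength: λ' = λ₀ · √((1 − β)/(1 + β)).
λ' = 629.1 × √(0.5774/1.4226) = 629.1 × 0.63707 ≈ 400.8 nm.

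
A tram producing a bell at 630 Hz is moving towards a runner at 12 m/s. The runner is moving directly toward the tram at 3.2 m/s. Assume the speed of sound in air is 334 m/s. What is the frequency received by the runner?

With source approaching and observer approaching, f' = f · (v + v_o)/(v − v_s).
f' = 630 × (334 + 3.2)/(334 − 12) = 630 × 337.2/322 ≈ 660 Hz.

660 Hz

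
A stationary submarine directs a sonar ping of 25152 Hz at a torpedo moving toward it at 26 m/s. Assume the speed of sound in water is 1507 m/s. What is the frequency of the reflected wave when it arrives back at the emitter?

The torpedo first receives the wave as a moving observer: f₁ = f₀ · (v + u)/v = 25152 × (1507 + 26)/1507 ≈ 25586 Hz.
On reflection it acts as a source moving toward the stationary detector: f₂ = f₁ · v/(v − u) = 25586 × 1507/1481 ≈ 26035 Hz.
Equivalently f₂ = f₀ · (v + u)/(v − u).

26035 Hz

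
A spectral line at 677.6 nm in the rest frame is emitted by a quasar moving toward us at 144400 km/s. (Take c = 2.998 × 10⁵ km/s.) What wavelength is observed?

β = v/c = 144400/299800 = 0.4817.
Relativistic Doppler for wavelength: λ' = λ₀ · √((1 − β)/(1 + β)).
λ' = 677.6 × √(0.5183/1.4817) = 677.6 × 0.59147 ≈ 400.8 nm.

400.8 nm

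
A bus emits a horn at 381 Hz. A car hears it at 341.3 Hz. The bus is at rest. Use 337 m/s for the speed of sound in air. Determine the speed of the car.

f' < f, so the car is receding.
f' = f · (v − v_o)/v ⇒ v_o = v · |f'/f − 1|.
v_o = 337 × |341.3/381 − 1| = 337 × 0.1042 ≈ 35 m/s.

35 m/s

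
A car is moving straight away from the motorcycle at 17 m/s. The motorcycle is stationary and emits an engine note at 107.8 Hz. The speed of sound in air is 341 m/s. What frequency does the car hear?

102 Hz

Only the observer moves, away from the source, so f' = f · (v − v_o)/v.
f' = 107.8 × (341 − 17)/341 = 107.8 × 324/341 ≈ 102 Hz.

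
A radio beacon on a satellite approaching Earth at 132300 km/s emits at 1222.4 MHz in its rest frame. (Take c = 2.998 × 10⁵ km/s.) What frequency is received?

1963.4 MHz

β = v/c = 132300/299800 = 0.4413.
Relativistic Doppler for frequency: f' = f₀ · √((1 + β)/(1 − β)).
f' = 1222.4 × √(1.4413/0.5587) = 1222.4 × 1.60614 ≈ 1963.4 MHz.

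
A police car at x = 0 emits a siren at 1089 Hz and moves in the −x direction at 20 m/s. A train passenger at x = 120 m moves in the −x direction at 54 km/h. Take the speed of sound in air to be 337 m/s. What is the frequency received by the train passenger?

1074 Hz

54 km/h = 15 m/s.
The observer lies on the +x side, so the source is heading away from the observer and the observer is heading toward the source.
Both move, so f' = f · (v + v_o)/(v + v_s).
f' = 1089 × (337 + 15)/(337 + 20) = 1089 × 352/357 ≈ 1074 Hz.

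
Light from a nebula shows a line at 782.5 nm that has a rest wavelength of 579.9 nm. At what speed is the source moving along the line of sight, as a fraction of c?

0.291c

λ'/λ₀ = 1.3494 > 1 (redshift), so the source is receding.
λ'/λ₀ = √((1 + β)/(1 − β)) for a receding source ⇒ β = (r² − 1)/(r² + 1) with r = λ'/λ₀.
β = (1.8208 − 1)/(1.8208 + 1) ≈ 0.291.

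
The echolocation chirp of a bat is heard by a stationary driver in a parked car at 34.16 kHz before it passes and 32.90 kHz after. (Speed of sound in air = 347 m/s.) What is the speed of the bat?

6.5 m/s

f₁/f₂ = (v + v_s)/(v − v_s), so v_s = v · (f₁ − f₂)/(f₁ + f₂).
v_s = 347 × (34.16 − 32.90)/(34.16 + 32.90) = 347 × 1.26/67.06 ≈ 6.5 m/s.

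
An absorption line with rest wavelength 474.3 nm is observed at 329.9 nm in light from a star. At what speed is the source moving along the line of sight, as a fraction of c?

λ'/λ₀ = 0.6956 < 1 (blueshift), so the source is approaching.
λ'/λ₀ = √((1 − β)/(1 + β)) for an approaching source ⇒ β = (1 − r²)/(1 + r²) with r = λ'/λ₀.
β = (1 − 0.4838)/(1 + 0.4838) ≈ 0.348.

0.348c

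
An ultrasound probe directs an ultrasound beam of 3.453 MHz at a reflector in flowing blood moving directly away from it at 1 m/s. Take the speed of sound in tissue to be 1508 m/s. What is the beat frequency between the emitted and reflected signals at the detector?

4577 Hz

At the reflector in flowing blood (a moving observer), f₁ = f₀ · (v − u)/v = 3.453 × 1507/1508 ≈ 3.45071 MHz.
On reflection it acts as a source moving away from the stationary detector: f₂ = f₁ · v/(v + u) = 3.45071 × 1508/1509 ≈ 3.44842 MHz.
Equivalently f₂ = f₀ · (v − u)/(v + u).
Beat frequency (with f₀ = 3453000 Hz): |f₂ − f₀| = 2u·f₀/(v + u) = 2 × 1 × 3453000/1509 ≈ 4577 Hz.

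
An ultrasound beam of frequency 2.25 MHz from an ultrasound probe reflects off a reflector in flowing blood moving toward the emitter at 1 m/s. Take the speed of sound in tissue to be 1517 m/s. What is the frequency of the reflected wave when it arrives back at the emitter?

The reflector in flowing blood first receives the wave as a moving observer: f₁ = f₀ · (v + u)/v = 2.25 × (1517 + 1)/1517 ≈ 2.251 MHz.
On reflection it acts as a source moving toward the stationary detector: f₂ = f₁ · v/(v − u) = 2.251 × 1517/1516 ≈ 2.253 MHz.
Equivalently f₂ = f₀ · (v + u)/(v − u).

2.253 MHz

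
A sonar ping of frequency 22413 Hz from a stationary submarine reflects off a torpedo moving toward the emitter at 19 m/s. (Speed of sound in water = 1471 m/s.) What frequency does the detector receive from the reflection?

23000 Hz

The torpedo first receives the wave as a moving observer: f₁ = f₀ · (v + u)/v = 22413 × (1471 + 19)/1471 ≈ 22702 Hz.
The reflection then acts as a moving source: f₂ = f₁ · v/(v − u) ≈ 23000 Hz.
Equivalently f₂ = f₀ · (v + u)/(v − u).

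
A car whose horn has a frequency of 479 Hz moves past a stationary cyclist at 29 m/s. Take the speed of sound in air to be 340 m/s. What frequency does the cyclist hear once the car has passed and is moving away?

Receding: f₂ = f · v/(v + v_s) = 479 × 340/369 ≈ 441 Hz.

441 Hz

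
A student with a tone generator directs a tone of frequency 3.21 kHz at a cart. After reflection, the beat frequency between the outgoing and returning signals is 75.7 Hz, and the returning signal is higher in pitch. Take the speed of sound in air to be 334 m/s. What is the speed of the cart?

Double Doppler shift off a moving reflector: f₂ = f₀ · (v + u)/(v − u) (u > 0 toward emitter).
Returning signal is higher, so f₂ = f₀ + Δf = 3210 + 75.7 = 3285.7 Hz.
Rearranging, u = v · (f₂ − f₀)/(f₂ + f₀) = 334 × 75.7/6495.7 ≈ 3.9 m/s.
So the cart is moving at 3.9 m/s toward the emitter.

3.9 m/s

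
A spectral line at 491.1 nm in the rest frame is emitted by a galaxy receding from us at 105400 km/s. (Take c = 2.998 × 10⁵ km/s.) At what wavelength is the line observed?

β = v/c = 105400/299800 = 0.3516.
Relativistic Doppler for wavelength: λ' = λ₀ · √((1 + β)/(1 − β)).
λ' = 491.1 × √(1.3516/0.6484) = 491.1 × 1.44373 ≈ 709.0 nm.

709.0 nm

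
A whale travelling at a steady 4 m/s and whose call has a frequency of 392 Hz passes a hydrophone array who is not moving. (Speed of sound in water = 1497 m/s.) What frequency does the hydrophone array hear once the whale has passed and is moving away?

Receding: f₂ = f · v/(v + v_s) = 392 × 1497/1501 ≈ 391 Hz.

391 Hz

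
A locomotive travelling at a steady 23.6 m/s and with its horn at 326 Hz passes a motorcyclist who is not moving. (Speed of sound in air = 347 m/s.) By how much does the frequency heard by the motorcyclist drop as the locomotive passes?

44.5 Hz

Approaching: f₁ = f · v/(v − v_s) = 326 × 347/323.4 ≈ 349.8 Hz.
Receding: f₂ = f · v/(v + v_s) = 326 × 347/370.6 ≈ 305.2 Hz.
Drop: f₁ − f₂ = 2f·v·v_s/(v² − v_s²) = 2 × 326 × 347 × 23.6/(347² − 23.6²) ≈ 44.5 Hz.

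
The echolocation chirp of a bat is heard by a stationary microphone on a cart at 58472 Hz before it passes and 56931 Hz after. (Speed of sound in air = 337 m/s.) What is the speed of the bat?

f₁/f₂ = (v + v_s)/(v − v_s), so v_s = v · (f₁ − f₂)/(f₁ + f₂).
v_s = 337 × (58472 − 56931)/(58472 + 56931) = 337 × 1541/115403 ≈ 4.5 m/s.

4.5 m/s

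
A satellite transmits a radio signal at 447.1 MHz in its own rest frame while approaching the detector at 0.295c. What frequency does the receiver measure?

606.0 MHz

Relativistic Doppler for frequency: f' = f₀ · √((1 + β)/(1 − β)).
f' = 447.1 × √(1.2950/0.7050) = 447.1 × 1.35532 ≈ 606.0 MHz.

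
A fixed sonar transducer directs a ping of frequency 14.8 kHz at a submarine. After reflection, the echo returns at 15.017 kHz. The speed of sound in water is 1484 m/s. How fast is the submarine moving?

Double Doppler shift off a moving reflector: f₂ = f₀ · (v + u)/(v − u) (u > 0 toward emitter).
Rearranging, u = v · (f₂ − f₀)/(f₂ + f₀) = 1484 × 0.217/29.817 ≈ 10.8 m/s.
So the submarine is moving at 10.8 m/s toward the emitter.

10.8 m/s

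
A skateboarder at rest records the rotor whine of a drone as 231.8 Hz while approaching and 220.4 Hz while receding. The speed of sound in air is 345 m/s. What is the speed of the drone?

8.7 m/s

f₁/f₂ = (v + v_s)/(v − v_s), so v_s = v · (f₁ − f₂)/(f₁ + f₂).
v_s = 345 × (231.8 − 220.4)/(231.8 + 220.4) = 345 × 11.4/452.2 ≈ 8.7 m/s.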